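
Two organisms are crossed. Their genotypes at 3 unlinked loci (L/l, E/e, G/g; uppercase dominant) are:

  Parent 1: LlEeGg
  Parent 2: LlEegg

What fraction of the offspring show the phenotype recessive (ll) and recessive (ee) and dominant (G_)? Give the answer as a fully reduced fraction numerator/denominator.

LlEeGg gametes: LEG×1, LEg×1, LeG×1, Leg×1, lEG×1, lEg×1, leG×1, leg×1
LlEegg gametes: LEg×2, Leg×2, lEg×2, leg×2
LlEeGg×LlEegg grid (8·8=64): LLEEGg=2 LLEEgg=2 LLEeGg=4 LLEegg=4 LLeeGg=2 LLeegg=2 LlEEGg=4 LlEEgg=4 LlEeGg=8 LlEegg=8 LleeGg=4 Lleegg=4 llEEGg=2 llEEgg=2 llEeGg=4 llEegg=4 lleeGg=2 lleegg=2
ll ee G_ hits 2/64; gcd=2; 2÷2/64÷2 = 1/32

P(ll ee G_) = 1/32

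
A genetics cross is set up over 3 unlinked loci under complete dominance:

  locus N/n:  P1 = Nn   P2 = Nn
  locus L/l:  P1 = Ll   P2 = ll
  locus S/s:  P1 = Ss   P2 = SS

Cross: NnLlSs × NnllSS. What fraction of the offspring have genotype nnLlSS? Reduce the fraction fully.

P(nnLlSS) = 1/16

NnLlSs gametes: NLS×1, NLs×1, NlS×1, Nls×1, nLS×1, nLs×1, nlS×1, nls×1
NnllSS gametes: NlS×4, nlS×4
NnLlSs×NnllSS grid (8·8=64): NNLlSS=4 NNLlSs=4 NNllSS=4 NNllSs=4 NnLlSS=8 NnLlSs=8 NnllSS=8 NnllSs=8 nnLlSS=4 nnLlSs=4 nnllSS=4 nnllSs=4
nnLlSS hits 4/64; gcd=4; 4÷4/64÷4 = 1/16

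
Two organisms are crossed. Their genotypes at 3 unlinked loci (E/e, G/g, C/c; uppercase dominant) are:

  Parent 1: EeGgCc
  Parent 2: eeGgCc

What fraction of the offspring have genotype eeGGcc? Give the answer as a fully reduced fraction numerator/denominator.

P(eeGGcc) = 1/32

EeGgCc gametes: EGC×1, EGc×1, EgC×1, Egc×1, eGC×1, eGc×1, egC×1, egc×1
eeGgCc gametes: eGC×2, eGc×2, egC×2, egc×2
EeGgCc×eeGgCc grid (8·8=64): EeGGCC=2 EeGGCc=4 EeGGcc=2 EeGgCC=4 EeGgCc=8 EeGgcc=4 EeggCC=2 EeggCc=4 Eeggcc=2 eeGGCC=2 eeGGCc=4 eeGGcc=2 eeGgCC=4 eeGgCc=8 eeGgcc=4 eeggCC=2 eeggCc=4 eeggcc=2
eeGGcc hits 2/64; gcd=2; 2÷2/64÷2 = 1/32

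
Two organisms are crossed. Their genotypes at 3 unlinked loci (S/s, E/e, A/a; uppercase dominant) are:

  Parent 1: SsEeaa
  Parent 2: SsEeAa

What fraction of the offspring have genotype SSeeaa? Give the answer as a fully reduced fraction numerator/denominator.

SsEeaa gametes: SEa×2, Sea×2, sEa×2, sea×2
SsEeAa gametes: SEA×1, SEa×1, SeA×1, Sea×1, sEA×1, sEa×1, seA×1, sea×1
SsEeaa×SsEeAa grid (8·8=64): SSEEAa=2 SSEEaa=2 SSEeAa=4 SSEeaa=4 SSeeAa=2 SSeeaa=2 SsEEAa=4 SsEEaa=4 SsEeAa=8 SsEeaa=8 SseeAa=4 Sseeaa=4 ssEEAa=2 ssEEaa=2 ssEeAa=4 ssEeaa=4 sseeAa=2 sseeaa=2
SSeeaa hits 2/64; gcd=2; 2÷2/64÷2 = 1/32

P(SSeeaa) = 1/32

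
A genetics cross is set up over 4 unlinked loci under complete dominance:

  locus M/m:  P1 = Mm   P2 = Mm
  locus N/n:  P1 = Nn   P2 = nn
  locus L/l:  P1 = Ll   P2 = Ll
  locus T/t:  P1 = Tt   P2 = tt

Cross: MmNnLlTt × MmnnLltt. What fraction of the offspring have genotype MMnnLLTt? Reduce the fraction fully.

MmNnLlTt gametes: MNLT×1, MNLt×1, MNlT×1, MNlt×1, MnLT×1, MnLt×1, MnlT×1, Mnlt×1, mNLT×1, mNLt×1, mNlT×1, mNlt×1, mnLT×1, mnLt×1, mnlT×1, mnlt×1
MmnnLltt gametes: MnLt×4, Mnlt×4, mnLt×4, mnlt×4
MmNnLlTt×MmnnLltt grid (16·16=256): MMNnLLTt=4 MMNnLLtt=4 MMNnLlTt=8 MMNnLltt=8 MMNnllTt=4 MMNnlltt=4 MMnnLLTt=4 MMnnLLtt=4 MMnnLlTt=8 MMnnLltt=8 MMnnllTt=4 MMnnlltt=4 MmNnLLTt=8 MmNnLLtt=8 MmNnLlTt=16 MmNnLltt=16 MmNnllTt=8 MmNnlltt=8 MmnnLLTt=8 MmnnLLtt=8 MmnnLlTt=16 MmnnLltt=16 MmnnllTt=8 Mmnnlltt=8 mmNnLLTt=4 mmNnLLtt=4 mmNnLlTt=8 mmNnLltt=8 mmNnllTt=4 mmNnlltt=4 mmnnLLTt=4 mmnnLLtt=4 mmnnLlTt=8 mmnnLltt=8 mmnnllTt=4 mmnnlltt=4
MMnnLLTt hits 4/256; gcd=4; 4÷4/256÷4 = 1/64

P(MMnnLLTt) = 1/64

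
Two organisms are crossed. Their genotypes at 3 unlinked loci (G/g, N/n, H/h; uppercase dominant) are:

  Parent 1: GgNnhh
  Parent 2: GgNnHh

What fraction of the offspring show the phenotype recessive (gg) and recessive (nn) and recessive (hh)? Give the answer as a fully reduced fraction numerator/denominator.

P(gg nn hh) = 1/32

GgNnhh gametes: GNh×2, Gnh×2, gNh×2, gnh×2
GgNnHh gametes: GNH×1, GNh×1, GnH×1, Gnh×1, gNH×1, gNh×1, gnH×1, gnh×1
GgNnhh×GgNnHh grid (8·8=64): GGNNHh=2 GGNNhh=2 GGNnHh=4 GGNnhh=4 GGnnHh=2 GGnnhh=2 GgNNHh=4 GgNNhh=4 GgNnHh=8 GgNnhh=8 GgnnHh=4 Ggnnhh=4 ggNNHh=2 ggNNhh=2 ggNnHh=4 ggNnhh=4 ggnnHh=2 ggnnhh=2
gg nn hh hits 2/64; gcd=2; 2÷2/64÷2 = 1/32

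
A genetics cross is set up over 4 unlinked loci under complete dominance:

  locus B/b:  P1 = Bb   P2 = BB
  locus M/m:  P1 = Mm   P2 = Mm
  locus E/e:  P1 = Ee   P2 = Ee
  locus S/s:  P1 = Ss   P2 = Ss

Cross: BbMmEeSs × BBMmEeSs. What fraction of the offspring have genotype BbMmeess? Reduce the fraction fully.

BbMmEeSs gametes: BMES×1, BMEs×1, BMeS×1, BMes×1, BmES×1, BmEs×1, BmeS×1, Bmes×1, bMES×1, bMEs×1, bMeS×1, bMes×1, bmES×1, bmEs×1, bmeS×1, bmes×1
BBMmEeSs gametes: BMES×2, BMEs×2, BMeS×2, BMes×2, BmES×2, BmEs×2, BmeS×2, Bmes×2
BbMmEeSs×BBMmEeSs grid (16·16=256): BBMMEESS=2 BBMMEESs=4 BBMMEEss=2 BBMMEeSS=4 BBMMEeSs=8 BBMMEess=4 BBMMeeSS=2 BBMMeeSs=4 BBMMeess=2 BBMmEESS=4 BBMmEESs=8 BBMmEEss=4 BBMmEeSS=8 BBMmEeSs=16 BBMmEess=8 BBMmeeSS=4 BBMmeeSs=8 BBMmeess=4 BBmmEESS=2 BBmmEESs=4 BBmmEEss=2 BBmmEeSS=4 BBmmEeSs=8 BBmmEess=4 BBmmeeSS=2 BBmmeeSs=4 BBmmeess=2 BbMMEESS=2 BbMMEESs=4 BbMMEEss=2 BbMMEeSS=4 BbMMEeSs=8 BbMMEess=4 BbMMeeSS=2 BbMMeeSs=4 BbMMeess=2 BbMmEESS=4 BbMmEESs=8 BbMmEEss=4 BbMmEeSS=8 BbMmEeSs=16 BbMmEess=8 BbMmeeSS=4 BbMmeeSs=8 BbMmeess=4 BbmmEESS=2 BbmmEESs=4 BbmmEEss=2 BbmmEeSS=4 BbmmEeSs=8 BbmmEess=4 BbmmeeSS=2 BbmmeeSs=4 Bbmmeess=2
BbMmeess hits 4/256; gcd=4; 4÷4/256÷4 = 1/64

P(BbMmeess) = 1/64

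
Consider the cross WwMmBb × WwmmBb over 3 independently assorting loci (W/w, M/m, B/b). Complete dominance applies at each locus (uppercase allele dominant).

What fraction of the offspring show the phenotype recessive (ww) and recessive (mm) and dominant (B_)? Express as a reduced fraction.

WwMmBb gametes: WMB×1, WMb×1, WmB×1, Wmb×1, wMB×1, wMb×1, wmB×1, wmb×1
WwmmBb gametes: WmB×2, Wmb×2, wmB×2, wmb×2
WwMmBb×WwmmBb grid (8·8=64): WWMmBB=2 WWMmBb=4 WWMmbb=2 WWmmBB=2 WWmmBb=4 WWmmbb=2 WwMmBB=4 WwMmBb=8 WwMmbb=4 WwmmBB=4 WwmmBb=8 Wwmmbb=4 wwMmBB=2 wwMmBb=4 wwMmbb=2 wwmmBB=2 wwmmBb=4 wwmmbb=2
ww mm B_ hits 6/64; gcd=2; 6÷2/64÷2 = 3/32

P(ww mm B_) = 3/32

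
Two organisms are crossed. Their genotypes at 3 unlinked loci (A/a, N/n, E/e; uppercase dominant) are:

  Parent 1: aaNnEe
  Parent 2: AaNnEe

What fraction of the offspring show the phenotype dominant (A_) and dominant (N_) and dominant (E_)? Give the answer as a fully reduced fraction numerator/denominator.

P(A_ N_ E_) = 9/32

aaNnEe gametes: aNE×2, aNe×2, anE×2, ane×2
AaNnEe gametes: ANE×1, ANe×1, AnE×1, Ane×1, aNE×1, aNe×1, anE×1, ane×1
aaNnEe×AaNnEe grid (8·8=64): AaNNEE=2 AaNNEe=4 AaNNee=2 AaNnEE=4 AaNnEe=8 AaNnee=4 AannEE=2 AannEe=4 Aannee=2 aaNNEE=2 aaNNEe=4 aaNNee=2 aaNnEE=4 aaNnEe=8 aaNnee=4 aannEE=2 aannEe=4 aannee=2
A_ N_ E_ hits 18/64; gcd=2; 18÷2/64÷2 = 9/32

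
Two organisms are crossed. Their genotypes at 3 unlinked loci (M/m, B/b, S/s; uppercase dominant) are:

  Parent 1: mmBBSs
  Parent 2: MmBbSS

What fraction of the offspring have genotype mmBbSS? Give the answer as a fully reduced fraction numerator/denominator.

P(mmBbSS) = 1/8

mmBBSs gametes: mBS×4, mBs×4
MmBbSS gametes: MBS×2, MbS×2, mBS×2, mbS×2
mmBBSs×MmBbSS grid (8·8=64): MmBBSS=8 MmBBSs=8 MmBbSS=8 MmBbSs=8 mmBBSS=8 mmBBSs=8 mmBbSS=8 mmBbSs=8
mmBbSS hits 8/64; gcd=8; 8÷8/64÷8 = 1/8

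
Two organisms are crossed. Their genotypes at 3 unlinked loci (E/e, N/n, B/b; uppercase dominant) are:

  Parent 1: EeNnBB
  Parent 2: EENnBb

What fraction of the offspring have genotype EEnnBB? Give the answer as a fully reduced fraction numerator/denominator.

EeNnBB gametes: ENB×2, EnB×2, eNB×2, enB×2
EENnBb gametes: ENB×2, ENb×2, EnB×2, Enb×2
EeNnBB×EENnBb grid (8·8=64): EENNBB=4 EENNBb=4 EENnBB=8 EENnBb=8 EEnnBB=4 EEnnBb=4 EeNNBB=4 EeNNBb=4 EeNnBB=8 EeNnBb=8 EennBB=4 EennBb=4
EEnnBB hits 4/64; gcd=4; 4÷4/64÷4 = 1/16

P(EEnnBB) = 1/16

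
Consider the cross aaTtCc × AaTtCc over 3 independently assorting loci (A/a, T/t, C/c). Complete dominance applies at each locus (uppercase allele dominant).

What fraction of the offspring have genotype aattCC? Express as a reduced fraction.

P(aattCC) = 1/32

aaTtCc gametes: aTC×2, aTc×2, atC×2, atc×2
AaTtCc gametes: ATC×1, ATc×1, AtC×1, Atc×1, aTC×1, aTc×1, atC×1, atc×1
aaTtCc×AaTtCc grid (8·8=64): AaTTCC=2 AaTTCc=4 AaTTcc=2 AaTtCC=4 AaTtCc=8 AaTtcc=4 AattCC=2 AattCc=4 Aattcc=2 aaTTCC=2 aaTTCc=4 aaTTcc=2 aaTtCC=4 aaTtCc=8 aaTtcc=4 aattCC=2 aattCc=4 aattcc=2
aattCC hits 2/64; gcd=2; 2÷2/64÷2 = 1/32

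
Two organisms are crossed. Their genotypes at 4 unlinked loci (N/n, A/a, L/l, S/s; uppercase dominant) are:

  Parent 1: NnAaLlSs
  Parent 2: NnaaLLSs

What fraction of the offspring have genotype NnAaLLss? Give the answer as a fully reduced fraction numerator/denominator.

P(NnAaLLss) = 1/32

NnAaLlSs gametes: NALS×1, NALs×1, NAlS×1, NAls×1, NaLS×1, NaLs×1, NalS×1, Nals×1, nALS×1, nALs×1, nAlS×1, nAls×1, naLS×1, naLs×1, nalS×1, nals×1
NnaaLLSs gametes: NaLS×4, NaLs×4, naLS×4, naLs×4
NnAaLlSs×NnaaLLSs grid (16·16=256): NNAaLLSS=4 NNAaLLSs=8 NNAaLLss=4 NNAaLlSS=4 NNAaLlSs=8 NNAaLlss=4 NNaaLLSS=4 NNaaLLSs=8 NNaaLLss=4 NNaaLlSS=4 NNaaLlSs=8 NNaaLlss=4 NnAaLLSS=8 NnAaLLSs=16 NnAaLLss=8 NnAaLlSS=8 NnAaLlSs=16 NnAaLlss=8 NnaaLLSS=8 NnaaLLSs=16 NnaaLLss=8 NnaaLlSS=8 NnaaLlSs=16 NnaaLlss=8 nnAaLLSS=4 nnAaLLSs=8 nnAaLLss=4 nnAaLlSS=4 nnAaLlSs=8 nnAaLlss=4 nnaaLLSS=4 nnaaLLSs=8 nnaaLLss=4 nnaaLlSS=4 nnaaLlSs=8 nnaaLlss=4
NnAaLLss hits 8/256; gcd=8; 8÷8/256÷8 = 1/32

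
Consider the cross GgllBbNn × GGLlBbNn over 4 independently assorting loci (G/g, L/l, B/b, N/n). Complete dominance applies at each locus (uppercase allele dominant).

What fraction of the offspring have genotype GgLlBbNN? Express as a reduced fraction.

P(GgLlBbNN) = 1/32

GgllBbNn gametes: GlBN×2, GlBn×2, GlbN×2, Glbn×2, glBN×2, glBn×2, glbN×2, glbn×2
GGLlBbNn gametes: GLBN×2, GLBn×2, GLbN×2, GLbn×2, GlBN×2, GlBn×2, GlbN×2, Glbn×2
GgllBbNn×GGLlBbNn grid (16·16=256): GGLlBBNN=4 GGLlBBNn=8 GGLlBBnn=4 GGLlBbNN=8 GGLlBbNn=16 GGLlBbnn=8 GGLlbbNN=4 GGLlbbNn=8 GGLlbbnn=4 GGllBBNN=4 GGllBBNn=8 GGllBBnn=4 GGllBbNN=8 GGllBbNn=16 GGllBbnn=8 GGllbbNN=4 GGllbbNn=8 GGllbbnn=4 GgLlBBNN=4 GgLlBBNn=8 GgLlBBnn=4 GgLlBbNN=8 GgLlBbNn=16 GgLlBbnn=8 GgLlbbNN=4 GgLlbbNn=8 GgLlbbnn=4 GgllBBNN=4 GgllBBNn=8 GgllBBnn=4 GgllBbNN=8 GgllBbNn=16 GgllBbnn=8 GgllbbNN=4 GgllbbNn=8 Ggllbbnn=4
GgLlBbNN hits 8/256; gcd=8; 8÷8/256÷8 = 1/32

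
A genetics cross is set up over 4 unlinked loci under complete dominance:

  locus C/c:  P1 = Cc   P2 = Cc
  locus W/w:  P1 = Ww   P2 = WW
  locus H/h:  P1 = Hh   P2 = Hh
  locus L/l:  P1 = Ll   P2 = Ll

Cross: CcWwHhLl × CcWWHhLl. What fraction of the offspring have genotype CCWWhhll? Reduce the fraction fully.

P(CCWWhhll) = 1/128

CcWwHhLl gametes: CWHL×1, CWHl×1, CWhL×1, CWhl×1, CwHL×1, CwHl×1, CwhL×1, Cwhl×1, cWHL×1, cWHl×1, cWhL×1, cWhl×1, cwHL×1, cwHl×1, cwhL×1, cwhl×1
CcWWHhLl gametes: CWHL×2, CWHl×2, CWhL×2, CWhl×2, cWHL×2, cWHl×2, cWhL×2, cWhl×2
CcWwHhLl×CcWWHhLl grid (16·16=256): CCWWHHLL=2 CCWWHHLl=4 CCWWHHll=2 CCWWHhLL=4 CCWWHhLl=8 CCWWHhll=4 CCWWhhLL=2 CCWWhhLl=4 CCWWhhll=2 CCWwHHLL=2 CCWwHHLl=4 CCWwHHll=2 CCWwHhLL=4 CCWwHhLl=8 CCWwHhll=4 CCWwhhLL=2 CCWwhhLl=4 CCWwhhll=2 CcWWHHLL=4 CcWWHHLl=8 CcWWHHll=4 CcWWHhLL=8 CcWWHhLl=16 CcWWHhll=8 CcWWhhLL=4 CcWWhhLl=8 CcWWhhll=4 CcWwHHLL=4 CcWwHHLl=8 CcWwHHll=4 CcWwHhLL=8 CcWwHhLl=16 CcWwHhll=8 CcWwhhLL=4 CcWwhhLl=8 CcWwhhll=4 ccWWHHLL=2 ccWWHHLl=4 ccWWHHll=2 ccWWHhLL=4 ccWWHhLl=8 ccWWHhll=4 ccWWhhLL=2 ccWWhhLl=4 ccWWhhll=2 ccWwHHLL=2 ccWwHHLl=4 ccWwHHll=2 ccWwHhLL=4 ccWwHhLl=8 ccWwHhll=4 ccWwhhLL=2 ccWwhhLl=4 ccWwhhll=2
CCWWhhll hits 2/256; gcd=2; 2÷2/256÷2 = 1/128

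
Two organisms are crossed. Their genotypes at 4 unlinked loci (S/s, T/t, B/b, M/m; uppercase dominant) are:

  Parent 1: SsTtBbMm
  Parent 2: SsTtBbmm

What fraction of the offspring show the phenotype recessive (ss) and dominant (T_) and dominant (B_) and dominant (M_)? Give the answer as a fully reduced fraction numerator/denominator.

SsTtBbMm gametes: STBM×1, STBm×1, STbM×1, STbm×1, StBM×1, StBm×1, StbM×1, Stbm×1, sTBM×1, sTBm×1, sTbM×1, sTbm×1, stBM×1, stBm×1, stbM×1, stbm×1
SsTtBbmm gametes: STBm×2, STbm×2, StBm×2, Stbm×2, sTBm×2, sTbm×2, stBm×2, stbm×2
SsTtBbMm×SsTtBbmm grid (16·16=256): SSTTBBMm=2 SSTTBBmm=2 SSTTBbMm=4 SSTTBbmm=4 SSTTbbMm=2 SSTTbbmm=2 SSTtBBMm=4 SSTtBBmm=4 SSTtBbMm=8 SSTtBbmm=8 SSTtbbMm=4 SSTtbbmm=4 SSttBBMm=2 SSttBBmm=2 SSttBbMm=4 SSttBbmm=4 SSttbbMm=2 SSttbbmm=2 SsTTBBMm=4 SsTTBBmm=4 SsTTBbMm=8 SsTTBbmm=8 SsTTbbMm=4 SsTTbbmm=4 SsTtBBMm=8 SsTtBBmm=8 SsTtBbMm=16 SsTtBbmm=16 SsTtbbMm=8 SsTtbbmm=8 SsttBBMm=4 SsttBBmm=4 SsttBbMm=8 SsttBbmm=8 SsttbbMm=4 Ssttbbmm=4 ssTTBBMm=2 ssTTBBmm=2 ssTTBbMm=4 ssTTBbmm=4 ssTTbbMm=2 ssTTbbmm=2 ssTtBBMm=4 ssTtBBmm=4 ssTtBbMm=8 ssTtBbmm=8 ssTtbbMm=4 ssTtbbmm=4 ssttBBMm=2 ssttBBmm=2 ssttBbMm=4 ssttBbmm=4 ssttbbMm=2 ssttbbmm=2
ss T_ B_ M_ hits 18/256; gcd=2; 18÷2/256÷2 = 9/128

P(ss T_ B_ M_) = 9/128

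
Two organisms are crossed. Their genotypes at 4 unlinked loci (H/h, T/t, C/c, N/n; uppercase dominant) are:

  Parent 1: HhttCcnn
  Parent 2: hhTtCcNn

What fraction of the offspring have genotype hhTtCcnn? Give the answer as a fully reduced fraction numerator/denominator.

P(hhTtCcnn) = 1/16

HhttCcnn gametes: HtCn×4, Htcn×4, htCn×4, htcn×4
hhTtCcNn gametes: hTCN×2, hTCn×2, hTcN×2, hTcn×2, htCN×2, htCn×2, htcN×2, htcn×2
HhttCcnn×hhTtCcNn grid (16·16=256): HhTtCCNn=8 HhTtCCnn=8 HhTtCcNn=16 HhTtCcnn=16 HhTtccNn=8 HhTtccnn=8 HhttCCNn=8 HhttCCnn=8 HhttCcNn=16 HhttCcnn=16 HhttccNn=8 Hhttccnn=8 hhTtCCNn=8 hhTtCCnn=8 hhTtCcNn=16 hhTtCcnn=16 hhTtccNn=8 hhTtccnn=8 hhttCCNn=8 hhttCCnn=8 hhttCcNn=16 hhttCcnn=16 hhttccNn=8 hhttccnn=8
hhTtCcnn hits 16/256; gcd=16; 16÷16/256÷16 = 1/16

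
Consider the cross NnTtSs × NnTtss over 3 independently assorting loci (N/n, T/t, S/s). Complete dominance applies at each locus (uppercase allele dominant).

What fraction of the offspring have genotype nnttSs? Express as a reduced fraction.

NnTtSs gametes: NTS×1, NTs×1, NtS×1, Nts×1, nTS×1, nTs×1, ntS×1, nts×1
NnTtss gametes: NTs×2, Nts×2, nTs×2, nts×2
NnTtSs×NnTtss grid (8·8=64): NNTTSs=2 NNTTss=2 NNTtSs=4 NNTtss=4 NNttSs=2 NNttss=2 NnTTSs=4 NnTTss=4 NnTtSs=8 NnTtss=8 NnttSs=4 Nnttss=4 nnTTSs=2 nnTTss=2 nnTtSs=4 nnTtss=4 nnttSs=2 nnttss=2
nnttSs hits 2/64; gcd=2; 2÷2/64÷2 = 1/32

P(nnttSs) = 1/32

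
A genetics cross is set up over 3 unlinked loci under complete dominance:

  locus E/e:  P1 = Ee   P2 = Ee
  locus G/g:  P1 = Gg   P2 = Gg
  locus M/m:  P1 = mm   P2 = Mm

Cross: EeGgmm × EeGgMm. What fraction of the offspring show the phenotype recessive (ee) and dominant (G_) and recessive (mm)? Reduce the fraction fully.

EeGgmm gametes: EGm×2, Egm×2, eGm×2, egm×2
EeGgMm gametes: EGM×1, EGm×1, EgM×1, Egm×1, eGM×1, eGm×1, egM×1, egm×1
EeGgmm×EeGgMm grid (8·8=64): EEGGMm=2 EEGGmm=2 EEGgMm=4 EEGgmm=4 EEggMm=2 EEggmm=2 EeGGMm=4 EeGGmm=4 EeGgMm=8 EeGgmm=8 EeggMm=4 Eeggmm=4 eeGGMm=2 eeGGmm=2 eeGgMm=4 eeGgmm=4 eeggMm=2 eeggmm=2
ee G_ mm hits 6/64; gcd=2; 6÷2/64÷2 = 3/32

P(ee G_ mm) = 3/32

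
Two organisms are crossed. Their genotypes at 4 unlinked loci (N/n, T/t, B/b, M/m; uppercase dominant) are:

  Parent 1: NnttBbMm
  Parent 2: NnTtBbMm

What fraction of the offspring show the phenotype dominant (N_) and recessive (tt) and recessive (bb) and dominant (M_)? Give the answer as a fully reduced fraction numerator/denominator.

P(N_ tt bb M_) = 9/128

NnttBbMm gametes: NtBM×2, NtBm×2, NtbM×2, Ntbm×2, ntBM×2, ntBm×2, ntbM×2, ntbm×2
NnTtBbMm gametes: NTBM×1, NTBm×1, NTbM×1, NTbm×1, NtBM×1, NtBm×1, NtbM×1, Ntbm×1, nTBM×1, nTBm×1, nTbM×1, nTbm×1, ntBM×1, ntBm×1, ntbM×1, ntbm×1
NnttBbMm×NnTtBbMm grid (16·16=256): NNTtBBMM=2 NNTtBBMm=4 NNTtBBmm=2 NNTtBbMM=4 NNTtBbMm=8 NNTtBbmm=4 NNTtbbMM=2 NNTtbbMm=4 NNTtbbmm=2 NNttBBMM=2 NNttBBMm=4 NNttBBmm=2 NNttBbMM=4 NNttBbMm=8 NNttBbmm=4 NNttbbMM=2 NNttbbMm=4 NNttbbmm=2 NnTtBBMM=4 NnTtBBMm=8 NnTtBBmm=4 NnTtBbMM=8 NnTtBbMm=16 NnTtBbmm=8 NnTtbbMM=4 NnTtbbMm=8 NnTtbbmm=4 NnttBBMM=4 NnttBBMm=8 NnttBBmm=4 NnttBbMM=8 NnttBbMm=16 NnttBbmm=8 NnttbbMM=4 NnttbbMm=8 Nnttbbmm=4 nnTtBBMM=2 nnTtBBMm=4 nnTtBBmm=2 nnTtBbMM=4 nnTtBbMm=8 nnTtBbmm=4 nnTtbbMM=2 nnTtbbMm=4 nnTtbbmm=2 nnttBBMM=2 nnttBBMm=4 nnttBBmm=2 nnttBbMM=4 nnttBbMm=8 nnttBbmm=4 nnttbbMM=2 nnttbbMm=4 nnttbbmm=2
N_ tt bb M_ hits 18/256; gcd=2; 18÷2/256÷2 = 9/128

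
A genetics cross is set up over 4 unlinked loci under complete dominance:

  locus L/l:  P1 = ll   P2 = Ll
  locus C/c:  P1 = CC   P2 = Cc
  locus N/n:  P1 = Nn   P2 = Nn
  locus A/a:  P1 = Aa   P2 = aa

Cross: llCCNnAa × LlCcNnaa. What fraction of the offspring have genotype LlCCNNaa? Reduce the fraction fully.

llCCNnAa gametes: lCNA×4, lCNa×4, lCnA×4, lCna×4
LlCcNnaa gametes: LCNa×2, LCna×2, LcNa×2, Lcna×2, lCNa×2, lCna×2, lcNa×2, lcna×2
llCCNnAa×LlCcNnaa grid (16·16=256): LlCCNNAa=8 LlCCNNaa=8 LlCCNnAa=16 LlCCNnaa=16 LlCCnnAa=8 LlCCnnaa=8 LlCcNNAa=8 LlCcNNaa=8 LlCcNnAa=16 LlCcNnaa=16 LlCcnnAa=8 LlCcnnaa=8 llCCNNAa=8 llCCNNaa=8 llCCNnAa=16 llCCNnaa=16 llCCnnAa=8 llCCnnaa=8 llCcNNAa=8 llCcNNaa=8 llCcNnAa=16 llCcNnaa=16 llCcnnAa=8 llCcnnaa=8
LlCCNNaa hits 8/256; gcd=8; 8÷8/256÷8 = 1/32

P(LlCCNNaa) = 1/32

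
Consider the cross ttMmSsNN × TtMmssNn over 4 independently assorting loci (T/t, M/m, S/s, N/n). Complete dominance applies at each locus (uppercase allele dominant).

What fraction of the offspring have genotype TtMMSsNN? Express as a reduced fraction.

ttMmSsNN gametes: tMSN×4, tMsN×4, tmSN×4, tmsN×4
TtMmssNn gametes: TMsN×2, TMsn×2, TmsN×2, Tmsn×2, tMsN×2, tMsn×2, tmsN×2, tmsn×2
ttMmSsNN×TtMmssNn grid (16·16=256): TtMMSsNN=8 TtMMSsNn=8 TtMMssNN=8 TtMMssNn=8 TtMmSsNN=16 TtMmSsNn=16 TtMmssNN=16 TtMmssNn=16 TtmmSsNN=8 TtmmSsNn=8 TtmmssNN=8 TtmmssNn=8 ttMMSsNN=8 ttMMSsNn=8 ttMMssNN=8 ttMMssNn=8 ttMmSsNN=16 ttMmSsNn=16 ttMmssNN=16 ttMmssNn=16 ttmmSsNN=8 ttmmSsNn=8 ttmmssNN=8 ttmmssNn=8
TtMMSsNN hits 8/256; gcd=8; 8÷8/256÷8 = 1/32

P(TtMMSsNN) = 1/32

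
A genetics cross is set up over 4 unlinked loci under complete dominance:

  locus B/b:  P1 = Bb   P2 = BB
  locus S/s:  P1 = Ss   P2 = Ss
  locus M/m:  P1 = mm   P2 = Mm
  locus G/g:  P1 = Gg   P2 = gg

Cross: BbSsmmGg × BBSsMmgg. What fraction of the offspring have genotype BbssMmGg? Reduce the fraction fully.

P(BbssMmGg) = 1/32

BbSsmmGg gametes: BSmG×2, BSmg×2, BsmG×2, Bsmg×2, bSmG×2, bSmg×2, bsmG×2, bsmg×2
BBSsMmgg gametes: BSMg×4, BSmg×4, BsMg×4, Bsmg×4
BbSsmmGg×BBSsMmgg grid (16·16=256): BBSSMmGg=8 BBSSMmgg=8 BBSSmmGg=8 BBSSmmgg=8 BBSsMmGg=16 BBSsMmgg=16 BBSsmmGg=16 BBSsmmgg=16 BBssMmGg=8 BBssMmgg=8 BBssmmGg=8 BBssmmgg=8 BbSSMmGg=8 BbSSMmgg=8 BbSSmmGg=8 BbSSmmgg=8 BbSsMmGg=16 BbSsMmgg=16 BbSsmmGg=16 BbSsmmgg=16 BbssMmGg=8 BbssMmgg=8 BbssmmGg=8 Bbssmmgg=8
BbssMmGg hits 8/256; gcd=8; 8÷8/256÷8 = 1/32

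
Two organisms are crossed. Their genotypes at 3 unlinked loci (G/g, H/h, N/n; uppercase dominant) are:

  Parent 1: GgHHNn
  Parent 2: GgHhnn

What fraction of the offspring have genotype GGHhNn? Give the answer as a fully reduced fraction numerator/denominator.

GgHHNn gametes: GHN×2, GHn×2, gHN×2, gHn×2
GgHhnn gametes: GHn×2, Ghn×2, gHn×2, ghn×2
GgHHNn×GgHhnn grid (8·8=64): GGHHNn=4 GGHHnn=4 GGHhNn=4 GGHhnn=4 GgHHNn=8 GgHHnn=8 GgHhNn=8 GgHhnn=8 ggHHNn=4 ggHHnn=4 ggHhNn=4 ggHhnn=4
GGHhNn hits 4/64; gcd=4; 4÷4/64÷4 = 1/16

P(GGHhNn) = 1/16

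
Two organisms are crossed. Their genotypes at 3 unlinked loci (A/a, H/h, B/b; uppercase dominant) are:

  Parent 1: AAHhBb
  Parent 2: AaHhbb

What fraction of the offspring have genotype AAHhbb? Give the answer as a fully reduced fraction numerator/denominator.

AAHhBb gametes: AHB×2, AHb×2, AhB×2, Ahb×2
AaHhbb gametes: AHb×2, Ahb×2, aHb×2, ahb×2
AAHhBb×AaHhbb grid (8·8=64): AAHHBb=4 AAHHbb=4 AAHhBb=8 AAHhbb=8 AAhhBb=4 AAhhbb=4 AaHHBb=4 AaHHbb=4 AaHhBb=8 AaHhbb=8 AahhBb=4 Aahhbb=4
AAHhbb hits 8/64; gcd=8; 8÷8/64÷8 = 1/8

P(AAHhbb) = 1/8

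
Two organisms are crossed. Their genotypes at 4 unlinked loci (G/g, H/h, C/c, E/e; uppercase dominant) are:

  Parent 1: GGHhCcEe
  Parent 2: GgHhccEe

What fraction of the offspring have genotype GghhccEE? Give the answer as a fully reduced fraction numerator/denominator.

GGHhCcEe gametes: GHCE×2, GHCe×2, GHcE×2, GHce×2, GhCE×2, GhCe×2, GhcE×2, Ghce×2
GgHhccEe gametes: GHcE×2, GHce×2, GhcE×2, Ghce×2, gHcE×2, gHce×2, ghcE×2, ghce×2
GGHhCcEe×GgHhccEe grid (16·16=256): GGHHCcEE=4 GGHHCcEe=8 GGHHCcee=4 GGHHccEE=4 GGHHccEe=8 GGHHccee=4 GGHhCcEE=8 GGHhCcEe=16 GGHhCcee=8 GGHhccEE=8 GGHhccEe=16 GGHhccee=8 GGhhCcEE=4 GGhhCcEe=8 GGhhCcee=4 GGhhccEE=4 GGhhccEe=8 GGhhccee=4 GgHHCcEE=4 GgHHCcEe=8 GgHHCcee=4 GgHHccEE=4 GgHHccEe=8 GgHHccee=4 GgHhCcEE=8 GgHhCcEe=16 GgHhCcee=8 GgHhccEE=8 GgHhccEe=16 GgHhccee=8 GghhCcEE=4 GghhCcEe=8 GghhCcee=4 GghhccEE=4 GghhccEe=8 Gghhccee=4
GghhccEE hits 4/256; gcd=4; 4÷4/256÷4 = 1/64

P(GghhccEE) = 1/64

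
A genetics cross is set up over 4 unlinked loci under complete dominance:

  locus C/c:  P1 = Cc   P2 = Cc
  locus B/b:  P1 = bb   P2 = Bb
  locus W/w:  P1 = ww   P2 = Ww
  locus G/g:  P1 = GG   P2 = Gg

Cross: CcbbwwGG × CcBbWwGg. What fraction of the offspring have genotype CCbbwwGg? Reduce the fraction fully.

CcbbwwGG gametes: CbwG×8, cbwG×8
CcBbWwGg gametes: CBWG×1, CBWg×1, CBwG×1, CBwg×1, CbWG×1, CbWg×1, CbwG×1, Cbwg×1, cBWG×1, cBWg×1, cBwG×1, cBwg×1, cbWG×1, cbWg×1, cbwG×1, cbwg×1
CcbbwwGG×CcBbWwGg grid (16·16=256): CCBbWwGG=8 CCBbWwGg=8 CCBbwwGG=8 CCBbwwGg=8 CCbbWwGG=8 CCbbWwGg=8 CCbbwwGG=8 CCbbwwGg=8 CcBbWwGG=16 CcBbWwGg=16 CcBbwwGG=16 CcBbwwGg=16 CcbbWwGG=16 CcbbWwGg=16 CcbbwwGG=16 CcbbwwGg=16 ccBbWwGG=8 ccBbWwGg=8 ccBbwwGG=8 ccBbwwGg=8 ccbbWwGG=8 ccbbWwGg=8 ccbbwwGG=8 ccbbwwGg=8
CCbbwwGg hits 8/256; gcd=8; 8÷8/256÷8 = 1/32

P(CCbbwwGg) = 1/32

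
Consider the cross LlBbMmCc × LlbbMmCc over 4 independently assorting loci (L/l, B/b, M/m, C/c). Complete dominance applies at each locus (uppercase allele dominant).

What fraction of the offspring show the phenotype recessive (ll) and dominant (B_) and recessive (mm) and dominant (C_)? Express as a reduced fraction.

LlBbMmCc gametes: LBMC×1, LBMc×1, LBmC×1, LBmc×1, LbMC×1, LbMc×1, LbmC×1, Lbmc×1, lBMC×1, lBMc×1, lBmC×1, lBmc×1, lbMC×1, lbMc×1, lbmC×1, lbmc×1
LlbbMmCc gametes: LbMC×2, LbMc×2, LbmC×2, Lbmc×2, lbMC×2, lbMc×2, lbmC×2, lbmc×2
LlBbMmCc×LlbbMmCc grid (16·16=256): LLBbMMCC=2 LLBbMMCc=4 LLBbMMcc=2 LLBbMmCC=4 LLBbMmCc=8 LLBbMmcc=4 LLBbmmCC=2 LLBbmmCc=4 LLBbmmcc=2 LLbbMMCC=2 LLbbMMCc=4 LLbbMMcc=2 LLbbMmCC=4 LLbbMmCc=8 LLbbMmcc=4 LLbbmmCC=2 LLbbmmCc=4 LLbbmmcc=2 LlBbMMCC=4 LlBbMMCc=8 LlBbMMcc=4 LlBbMmCC=8 LlBbMmCc=16 LlBbMmcc=8 LlBbmmCC=4 LlBbmmCc=8 LlBbmmcc=4 LlbbMMCC=4 LlbbMMCc=8 LlbbMMcc=4 LlbbMmCC=8 LlbbMmCc=16 LlbbMmcc=8 LlbbmmCC=4 LlbbmmCc=8 Llbbmmcc=4 llBbMMCC=2 llBbMMCc=4 llBbMMcc=2 llBbMmCC=4 llBbMmCc=8 llBbMmcc=4 llBbmmCC=2 llBbmmCc=4 llBbmmcc=2 llbbMMCC=2 llbbMMCc=4 llbbMMcc=2 llbbMmCC=4 llbbMmCc=8 llbbMmcc=4 llbbmmCC=2 llbbmmCc=4 llbbmmcc=2
ll B_ mm C_ hits 6/256; gcd=2; 6÷2/256÷2 = 3/128

P(ll B_ mm C_) = 3/128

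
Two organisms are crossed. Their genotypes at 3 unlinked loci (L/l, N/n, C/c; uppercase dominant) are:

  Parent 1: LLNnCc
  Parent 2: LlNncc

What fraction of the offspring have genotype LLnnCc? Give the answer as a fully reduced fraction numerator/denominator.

LLNnCc gametes: LNC×2, LNc×2, LnC×2, Lnc×2
LlNncc gametes: LNc×2, Lnc×2, lNc×2, lnc×2
LLNnCc×LlNncc grid (8·8=64): LLNNCc=4 LLNNcc=4 LLNnCc=8 LLNncc=8 LLnnCc=4 LLnncc=4 LlNNCc=4 LlNNcc=4 LlNnCc=8 LlNncc=8 LlnnCc=4 Llnncc=4
LLnnCc hits 4/64; gcd=4; 4÷4/64÷4 = 1/16

P(LLnnCc) = 1/16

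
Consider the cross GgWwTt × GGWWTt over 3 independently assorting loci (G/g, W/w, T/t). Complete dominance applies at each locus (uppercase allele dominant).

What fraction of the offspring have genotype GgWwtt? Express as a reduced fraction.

P(GgWwtt) = 1/16

GgWwTt gametes: GWT×1, GWt×1, GwT×1, Gwt×1, gWT×1, gWt×1, gwT×1, gwt×1
GGWWTt gametes: GWT×4, GWt×4
GgWwTt×GGWWTt grid (8·8=64): GGWWTT=4 GGWWTt=8 GGWWtt=4 GGWwTT=4 GGWwTt=8 GGWwtt=4 GgWWTT=4 GgWWTt=8 GgWWtt=4 GgWwTT=4 GgWwTt=8 GgWwtt=4
GgWwtt hits 4/64; gcd=4; 4÷4/64÷4 = 1/16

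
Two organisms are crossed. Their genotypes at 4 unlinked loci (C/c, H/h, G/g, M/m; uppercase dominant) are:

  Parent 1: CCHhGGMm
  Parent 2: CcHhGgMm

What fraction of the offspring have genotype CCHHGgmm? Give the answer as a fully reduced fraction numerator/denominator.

P(CCHHGgmm) = 1/64

CCHhGGMm gametes: CHGM×4, CHGm×4, ChGM×4, ChGm×4
CcHhGgMm gametes: CHGM×1, CHGm×1, CHgM×1, CHgm×1, ChGM×1, ChGm×1, ChgM×1, Chgm×1, cHGM×1, cHGm×1, cHgM×1, cHgm×1, chGM×1, chGm×1, chgM×1, chgm×1
CCHhGGMm×CcHhGgMm grid (16·16=256): CCHHGGMM=4 CCHHGGMm=8 CCHHGGmm=4 CCHHGgMM=4 CCHHGgMm=8 CCHHGgmm=4 CCHhGGMM=8 CCHhGGMm=16 CCHhGGmm=8 CCHhGgMM=8 CCHhGgMm=16 CCHhGgmm=8 CChhGGMM=4 CChhGGMm=8 CChhGGmm=4 CChhGgMM=4 CChhGgMm=8 CChhGgmm=4 CcHHGGMM=4 CcHHGGMm=8 CcHHGGmm=4 CcHHGgMM=4 CcHHGgMm=8 CcHHGgmm=4 CcHhGGMM=8 CcHhGGMm=16 CcHhGGmm=8 CcHhGgMM=8 CcHhGgMm=16 CcHhGgmm=8 CchhGGMM=4 CchhGGMm=8 CchhGGmm=4 CchhGgMM=4 CchhGgMm=8 CchhGgmm=4
CCHHGgmm hits 4/256; gcd=4; 4÷4/256÷4 = 1/64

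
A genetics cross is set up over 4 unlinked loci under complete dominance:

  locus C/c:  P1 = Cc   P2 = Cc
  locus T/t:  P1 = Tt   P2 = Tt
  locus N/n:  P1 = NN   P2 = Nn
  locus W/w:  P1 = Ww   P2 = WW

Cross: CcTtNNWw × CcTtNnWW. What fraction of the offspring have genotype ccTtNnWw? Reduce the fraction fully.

CcTtNNWw gametes: CTNW×2, CTNw×2, CtNW×2, CtNw×2, cTNW×2, cTNw×2, ctNW×2, ctNw×2
CcTtNnWW gametes: CTNW×2, CTnW×2, CtNW×2, CtnW×2, cTNW×2, cTnW×2, ctNW×2, ctnW×2
CcTtNNWw×CcTtNnWW grid (16·16=256): CCTTNNWW=4 CCTTNNWw=4 CCTTNnWW=4 CCTTNnWw=4 CCTtNNWW=8 CCTtNNWw=8 CCTtNnWW=8 CCTtNnWw=8 CCttNNWW=4 CCttNNWw=4 CCttNnWW=4 CCttNnWw=4 CcTTNNWW=8 CcTTNNWw=8 CcTTNnWW=8 CcTTNnWw=8 CcTtNNWW=16 CcTtNNWw=16 CcTtNnWW=16 CcTtNnWw=16 CcttNNWW=8 CcttNNWw=8 CcttNnWW=8 CcttNnWw=8 ccTTNNWW=4 ccTTNNWw=4 ccTTNnWW=4 ccTTNnWw=4 ccTtNNWW=8 ccTtNNWw=8 ccTtNnWW=8 ccTtNnWw=8 ccttNNWW=4 ccttNNWw=4 ccttNnWW=4 ccttNnWw=4
ccTtNnWw hits 8/256; gcd=8; 8÷8/256÷8 = 1/32

P(ccTtNnWw) = 1/32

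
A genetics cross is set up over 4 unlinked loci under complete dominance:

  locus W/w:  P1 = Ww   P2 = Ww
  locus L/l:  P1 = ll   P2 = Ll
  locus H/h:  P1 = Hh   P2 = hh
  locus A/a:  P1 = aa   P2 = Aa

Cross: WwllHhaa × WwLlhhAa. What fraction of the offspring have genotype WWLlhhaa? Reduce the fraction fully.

P(WWLlhhaa) = 1/32

WwllHhaa gametes: WlHa×4, Wlha×4, wlHa×4, wlha×4
WwLlhhAa gametes: WLhA×2, WLha×2, WlhA×2, Wlha×2, wLhA×2, wLha×2, wlhA×2, wlha×2
WwllHhaa×WwLlhhAa grid (16·16=256): WWLlHhAa=8 WWLlHhaa=8 WWLlhhAa=8 WWLlhhaa=8 WWllHhAa=8 WWllHhaa=8 WWllhhAa=8 WWllhhaa=8 WwLlHhAa=16 WwLlHhaa=16 WwLlhhAa=16 WwLlhhaa=16 WwllHhAa=16 WwllHhaa=16 WwllhhAa=16 Wwllhhaa=16 wwLlHhAa=8 wwLlHhaa=8 wwLlhhAa=8 wwLlhhaa=8 wwllHhAa=8 wwllHhaa=8 wwllhhAa=8 wwllhhaa=8
WWLlhhaa hits 8/256; gcd=8; 8÷8/256÷8 = 1/32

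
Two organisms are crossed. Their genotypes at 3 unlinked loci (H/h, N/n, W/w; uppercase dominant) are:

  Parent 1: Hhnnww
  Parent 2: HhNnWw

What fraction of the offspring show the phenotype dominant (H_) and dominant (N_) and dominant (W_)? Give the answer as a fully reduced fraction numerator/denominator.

P(H_ N_ W_) = 3/16

Hhnnww gametes: Hnw×4, hnw×4
HhNnWw gametes: HNW×1, HNw×1, HnW×1, Hnw×1, hNW×1, hNw×1, hnW×1, hnw×1
Hhnnww×HhNnWw grid (8·8=64): HHNnWw=4 HHNnww=4 HHnnWw=4 HHnnww=4 HhNnWw=8 HhNnww=8 HhnnWw=8 Hhnnww=8 hhNnWw=4 hhNnww=4 hhnnWw=4 hhnnww=4
H_ N_ W_ hits 12/64; gcd=4; 12÷4/64÷4 = 3/16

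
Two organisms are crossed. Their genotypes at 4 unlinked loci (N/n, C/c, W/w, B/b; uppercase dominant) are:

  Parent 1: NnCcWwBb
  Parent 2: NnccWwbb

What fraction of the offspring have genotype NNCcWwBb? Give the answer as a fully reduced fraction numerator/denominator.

NnCcWwBb gametes: NCWB×1, NCWb×1, NCwB×1, NCwb×1, NcWB×1, NcWb×1, NcwB×1, Ncwb×1, nCWB×1, nCWb×1, nCwB×1, nCwb×1, ncWB×1, ncWb×1, ncwB×1, ncwb×1
NnccWwbb gametes: NcWb×4, Ncwb×4, ncWb×4, ncwb×4
NnCcWwBb×NnccWwbb grid (16·16=256): NNCcWWBb=4 NNCcWWbb=4 NNCcWwBb=8 NNCcWwbb=8 NNCcwwBb=4 NNCcwwbb=4 NNccWWBb=4 NNccWWbb=4 NNccWwBb=8 NNccWwbb=8 NNccwwBb=4 NNccwwbb=4 NnCcWWBb=8 NnCcWWbb=8 NnCcWwBb=16 NnCcWwbb=16 NnCcwwBb=8 NnCcwwbb=8 NnccWWBb=8 NnccWWbb=8 NnccWwBb=16 NnccWwbb=16 NnccwwBb=8 Nnccwwbb=8 nnCcWWBb=4 nnCcWWbb=4 nnCcWwBb=8 nnCcWwbb=8 nnCcwwBb=4 nnCcwwbb=4 nnccWWBb=4 nnccWWbb=4 nnccWwBb=8 nnccWwbb=8 nnccwwBb=4 nnccwwbb=4
NNCcWwBb hits 8/256; gcd=8; 8÷8/256÷8 = 1/32

P(NNCcWwBb) = 1/32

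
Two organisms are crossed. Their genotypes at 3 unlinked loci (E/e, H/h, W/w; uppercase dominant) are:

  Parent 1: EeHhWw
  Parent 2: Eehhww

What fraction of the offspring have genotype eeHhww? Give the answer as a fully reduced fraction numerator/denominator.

EeHhWw gametes: EHW×1, EHw×1, EhW×1, Ehw×1, eHW×1, eHw×1, ehW×1, ehw×1
Eehhww gametes: Ehw×4, ehw×4
EeHhWw×Eehhww grid (8·8=64): EEHhWw=4 EEHhww=4 EEhhWw=4 EEhhww=4 EeHhWw=8 EeHhww=8 EehhWw=8 Eehhww=8 eeHhWw=4 eeHhww=4 eehhWw=4 eehhww=4
eeHhww hits 4/64; gcd=4; 4÷4/64÷4 = 1/16

P(eeHhww) = 1/16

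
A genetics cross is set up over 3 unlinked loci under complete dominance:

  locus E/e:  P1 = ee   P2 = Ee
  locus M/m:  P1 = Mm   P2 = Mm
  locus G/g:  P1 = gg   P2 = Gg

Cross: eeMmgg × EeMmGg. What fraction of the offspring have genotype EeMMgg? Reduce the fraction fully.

P(EeMMgg) = 1/16

eeMmgg gametes: eMg×4, emg×4
EeMmGg gametes: EMG×1, EMg×1, EmG×1, Emg×1, eMG×1, eMg×1, emG×1, emg×1
eeMmgg×EeMmGg grid (8·8=64): EeMMGg=4 EeMMgg=4 EeMmGg=8 EeMmgg=8 EemmGg=4 Eemmgg=4 eeMMGg=4 eeMMgg=4 eeMmGg=8 eeMmgg=8 eemmGg=4 eemmgg=4
EeMMgg hits 4/64; gcd=4; 4÷4/64÷4 = 1/16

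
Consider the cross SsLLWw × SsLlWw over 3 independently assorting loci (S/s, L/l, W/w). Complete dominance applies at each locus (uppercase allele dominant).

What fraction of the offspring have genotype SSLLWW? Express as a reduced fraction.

P(SSLLWW) = 1/32

SsLLWw gametes: SLW×2, SLw×2, sLW×2, sLw×2
SsLlWw gametes: SLW×1, SLw×1, SlW×1, Slw×1, sLW×1, sLw×1, slW×1, slw×1
SsLLWw×SsLlWw grid (8·8=64): SSLLWW=2 SSLLWw=4 SSLLww=2 SSLlWW=2 SSLlWw=4 SSLlww=2 SsLLWW=4 SsLLWw=8 SsLLww=4 SsLlWW=4 SsLlWw=8 SsLlww=4 ssLLWW=2 ssLLWw=4 ssLLww=2 ssLlWW=2 ssLlWw=4 ssLlww=2
SSLLWW hits 2/64; gcd=2; 2÷2/64÷2 = 1/32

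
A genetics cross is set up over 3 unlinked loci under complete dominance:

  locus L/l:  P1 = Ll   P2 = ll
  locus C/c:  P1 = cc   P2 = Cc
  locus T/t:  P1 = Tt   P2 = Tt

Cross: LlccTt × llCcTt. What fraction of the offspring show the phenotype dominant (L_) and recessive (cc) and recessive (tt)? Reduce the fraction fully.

LlccTt gametes: LcT×2, Lct×2, lcT×2, lct×2
llCcTt gametes: lCT×2, lCt×2, lcT×2, lct×2
LlccTt×llCcTt grid (8·8=64): LlCcTT=4 LlCcTt=8 LlCctt=4 LlccTT=4 LlccTt=8 Llcctt=4 llCcTT=4 llCcTt=8 llCctt=4 llccTT=4 llccTt=8 llcctt=4
L_ cc tt hits 4/64; gcd=4; 4÷4/64÷4 = 1/16

P(L_ cc tt) = 1/16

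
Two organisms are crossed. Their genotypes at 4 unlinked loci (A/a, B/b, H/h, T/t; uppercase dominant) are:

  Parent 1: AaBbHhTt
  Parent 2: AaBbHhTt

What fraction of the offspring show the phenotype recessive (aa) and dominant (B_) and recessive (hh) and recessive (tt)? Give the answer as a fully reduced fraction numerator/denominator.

P(aa B_ hh tt) = 3/256

AaBbHhTt gametes: ABHT×1, ABHt×1, ABhT×1, ABht×1, AbHT×1, AbHt×1, AbhT×1, Abht×1, aBHT×1, aBHt×1, aBhT×1, aBht×1, abHT×1, abHt×1, abhT×1, abht×1
AaBbHhTt gametes: ABHT×1, ABHt×1, ABhT×1, ABht×1, AbHT×1, AbHt×1, AbhT×1, Abht×1, aBHT×1, aBHt×1, aBhT×1, aBht×1, abHT×1, abHt×1, abhT×1, abht×1
AaBbHhTt×AaBbHhTt grid (16·16=256): AABBHHTT=1 AABBHHTt=2 AABBHHtt=1 AABBHhTT=2 AABBHhTt=4 AABBHhtt=2 AABBhhTT=1 AABBhhTt=2 AABBhhtt=1 AABbHHTT=2 AABbHHTt=4 AABbHHtt=2 AABbHhTT=4 AABbHhTt=8 AABbHhtt=4 AABbhhTT=2 AABbhhTt=4 AABbhhtt=2 AAbbHHTT=1 AAbbHHTt=2 AAbbHHtt=1 AAbbHhTT=2 AAbbHhTt=4 AAbbHhtt=2 AAbbhhTT=1 AAbbhhTt=2 AAbbhhtt=1 AaBBHHTT=2 AaBBHHTt=4 AaBBHHtt=2 AaBBHhTT=4 AaBBHhTt=8 AaBBHhtt=4 AaBBhhTT=2 AaBBhhTt=4 AaBBhhtt=2 AaBbHHTT=4 AaBbHHTt=8 AaBbHHtt=4 AaBbHhTT=8 AaBbHhTt=16 AaBbHhtt=8 AaBbhhTT=4 AaBbhhTt=8 AaBbhhtt=4 AabbHHTT=2 AabbHHTt=4 AabbHHtt=2 AabbHhTT=4 AabbHhTt=8 AabbHhtt=4 AabbhhTT=2 AabbhhTt=4 Aabbhhtt=2 aaBBHHTT=1 aaBBHHTt=2 aaBBHHtt=1 aaBBHhTT=2 aaBBHhTt=4 aaBBHhtt=2 aaBBhhTT=1 aaBBhhTt=2 aaBBhhtt=1 aaBbHHTT=2 aaBbHHTt=4 aaBbHHtt=2 aaBbHhTT=4 aaBbHhTt=8 aaBbHhtt=4 aaBbhhTT=2 aaBbhhTt=4 aaBbhhtt=2 aabbHHTT=1 aabbHHTt=2 aabbHHtt=1 aabbHhTT=2 aabbHhTt=4 aabbHhtt=2 aabbhhTT=1 aabbhhTt=2 aabbhhtt=1
aa B_ hh tt hits 3/256; gcd=1; 3÷1/256÷1 = 3/256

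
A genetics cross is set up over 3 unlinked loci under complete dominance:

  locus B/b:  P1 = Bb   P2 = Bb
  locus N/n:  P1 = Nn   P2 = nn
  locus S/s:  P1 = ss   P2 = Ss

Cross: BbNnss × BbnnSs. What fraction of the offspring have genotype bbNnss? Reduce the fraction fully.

P(bbNnss) = 1/16

BbNnss gametes: BNs×2, Bns×2, bNs×2, bns×2
BbnnSs gametes: BnS×2, Bns×2, bnS×2, bns×2
BbNnss×BbnnSs grid (8·8=64): BBNnSs=4 BBNnss=4 BBnnSs=4 BBnnss=4 BbNnSs=8 BbNnss=8 BbnnSs=8 Bbnnss=8 bbNnSs=4 bbNnss=4 bbnnSs=4 bbnnss=4
bbNnss hits 4/64; gcd=4; 4÷4/64÷4 = 1/16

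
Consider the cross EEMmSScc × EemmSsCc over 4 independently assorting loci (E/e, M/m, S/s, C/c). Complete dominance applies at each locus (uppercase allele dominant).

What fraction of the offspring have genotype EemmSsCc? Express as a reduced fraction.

EEMmSScc gametes: EMSc×8, EmSc×8
EemmSsCc gametes: EmSC×2, EmSc×2, EmsC×2, Emsc×2, emSC×2, emSc×2, emsC×2, emsc×2
EEMmSScc×EemmSsCc grid (16·16=256): EEMmSSCc=16 EEMmSScc=16 EEMmSsCc=16 EEMmSscc=16 EEmmSSCc=16 EEmmSScc=16 EEmmSsCc=16 EEmmSscc=16 EeMmSSCc=16 EeMmSScc=16 EeMmSsCc=16 EeMmSscc=16 EemmSSCc=16 EemmSScc=16 EemmSsCc=16 EemmSscc=16
EemmSsCc hits 16/256; gcd=16; 16÷16/256÷16 = 1/16

P(EemmSsCc) = 1/16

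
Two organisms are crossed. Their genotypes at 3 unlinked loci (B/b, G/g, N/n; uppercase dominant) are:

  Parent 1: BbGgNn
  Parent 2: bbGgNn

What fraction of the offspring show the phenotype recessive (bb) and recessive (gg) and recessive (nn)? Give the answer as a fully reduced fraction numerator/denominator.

P(bb gg nn) = 1/32

BbGgNn gametes: BGN×1, BGn×1, BgN×1, Bgn×1, bGN×1, bGn×1, bgN×1, bgn×1
bbGgNn gametes: bGN×2, bGn×2, bgN×2, bgn×2
BbGgNn×bbGgNn grid (8·8=64): BbGGNN=2 BbGGNn=4 BbGGnn=2 BbGgNN=4 BbGgNn=8 BbGgnn=4 BbggNN=2 BbggNn=4 Bbggnn=2 bbGGNN=2 bbGGNn=4 bbGGnn=2 bbGgNN=4 bbGgNn=8 bbGgnn=4 bbggNN=2 bbggNn=4 bbggnn=2
bb gg nn hits 2/64; gcd=2; 2÷2/64÷2 = 1/32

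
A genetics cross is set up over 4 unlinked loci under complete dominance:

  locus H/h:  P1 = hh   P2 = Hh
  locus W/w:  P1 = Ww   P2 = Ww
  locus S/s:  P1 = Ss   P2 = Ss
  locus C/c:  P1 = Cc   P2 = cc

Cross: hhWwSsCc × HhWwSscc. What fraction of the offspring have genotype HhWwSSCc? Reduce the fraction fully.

P(HhWwSSCc) = 1/32

hhWwSsCc gametes: hWSC×2, hWSc×2, hWsC×2, hWsc×2, hwSC×2, hwSc×2, hwsC×2, hwsc×2
HhWwSscc gametes: HWSc×2, HWsc×2, HwSc×2, Hwsc×2, hWSc×2, hWsc×2, hwSc×2, hwsc×2
hhWwSsCc×HhWwSscc grid (16·16=256): HhWWSSCc=4 HhWWSScc=4 HhWWSsCc=8 HhWWSscc=8 HhWWssCc=4 HhWWsscc=4 HhWwSSCc=8 HhWwSScc=8 HhWwSsCc=16 HhWwSscc=16 HhWwssCc=8 HhWwsscc=8 HhwwSSCc=4 HhwwSScc=4 HhwwSsCc=8 HhwwSscc=8 HhwwssCc=4 Hhwwsscc=4 hhWWSSCc=4 hhWWSScc=4 hhWWSsCc=8 hhWWSscc=8 hhWWssCc=4 hhWWsscc=4 hhWwSSCc=8 hhWwSScc=8 hhWwSsCc=16 hhWwSscc=16 hhWwssCc=8 hhWwsscc=8 hhwwSSCc=4 hhwwSScc=4 hhwwSsCc=8 hhwwSscc=8 hhwwssCc=4 hhwwsscc=4
HhWwSSCc hits 8/256; gcd=8; 8÷8/256÷8 = 1/32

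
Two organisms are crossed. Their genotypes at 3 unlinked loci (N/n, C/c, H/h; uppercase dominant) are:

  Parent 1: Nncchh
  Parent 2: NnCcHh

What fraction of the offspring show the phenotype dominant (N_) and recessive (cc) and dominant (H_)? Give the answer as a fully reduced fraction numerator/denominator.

P(N_ cc H_) = 3/16

Nncchh gametes: Nch×4, nch×4
NnCcHh gametes: NCH×1, NCh×1, NcH×1, Nch×1, nCH×1, nCh×1, ncH×1, nch×1
Nncchh×NnCcHh grid (8·8=64): NNCcHh=4 NNCchh=4 NNccHh=4 NNcchh=4 NnCcHh=8 NnCchh=8 NnccHh=8 Nncchh=8 nnCcHh=4 nnCchh=4 nnccHh=4 nncchh=4
N_ cc H_ hits 12/64; gcd=4; 12÷4/64÷4 = 3/16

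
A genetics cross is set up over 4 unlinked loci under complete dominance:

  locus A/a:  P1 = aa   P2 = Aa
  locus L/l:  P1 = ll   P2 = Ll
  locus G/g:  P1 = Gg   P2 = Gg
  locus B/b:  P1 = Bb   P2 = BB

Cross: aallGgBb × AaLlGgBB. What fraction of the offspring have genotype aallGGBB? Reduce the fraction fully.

P(aallGGBB) = 1/32

aallGgBb gametes: alGB×4, alGb×4, algB×4, algb×4
AaLlGgBB gametes: ALGB×2, ALgB×2, AlGB×2, AlgB×2, aLGB×2, aLgB×2, alGB×2, algB×2
aallGgBb×AaLlGgBB grid (16·16=256): AaLlGGBB=8 AaLlGGBb=8 AaLlGgBB=16 AaLlGgBb=16 AaLlggBB=8 AaLlggBb=8 AallGGBB=8 AallGGBb=8 AallGgBB=16 AallGgBb=16 AallggBB=8 AallggBb=8 aaLlGGBB=8 aaLlGGBb=8 aaLlGgBB=16 aaLlGgBb=16 aaLlggBB=8 aaLlggBb=8 aallGGBB=8 aallGGBb=8 aallGgBB=16 aallGgBb=16 aallggBB=8 aallggBb=8
aallGGBB hits 8/256; gcd=8; 8÷8/256÷8 = 1/32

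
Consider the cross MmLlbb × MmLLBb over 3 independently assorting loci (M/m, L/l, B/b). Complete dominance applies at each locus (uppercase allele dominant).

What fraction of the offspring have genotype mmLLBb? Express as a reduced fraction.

P(mmLLBb) = 1/16

MmLlbb gametes: MLb×2, Mlb×2, mLb×2, mlb×2
MmLLBb gametes: MLB×2, MLb×2, mLB×2, mLb×2
MmLlbb×MmLLBb grid (8·8=64): MMLLBb=4 MMLLbb=4 MMLlBb=4 MMLlbb=4 MmLLBb=8 MmLLbb=8 MmLlBb=8 MmLlbb=8 mmLLBb=4 mmLLbb=4 mmLlBb=4 mmLlbb=4
mmLLBb hits 4/64; gcd=4; 4÷4/64÷4 = 1/16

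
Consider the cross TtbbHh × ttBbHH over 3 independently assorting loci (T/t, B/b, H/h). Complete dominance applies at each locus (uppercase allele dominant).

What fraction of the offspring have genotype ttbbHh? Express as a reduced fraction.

TtbbHh gametes: TbH×2, Tbh×2, tbH×2, tbh×2
ttBbHH gametes: tBH×4, tbH×4
TtbbHh×ttBbHH grid (8·8=64): TtBbHH=8 TtBbHh=8 TtbbHH=8 TtbbHh=8 ttBbHH=8 ttBbHh=8 ttbbHH=8 ttbbHh=8
ttbbHh hits 8/64; gcd=8; 8÷8/64÷8 = 1/8

P(ttbbHh) = 1/8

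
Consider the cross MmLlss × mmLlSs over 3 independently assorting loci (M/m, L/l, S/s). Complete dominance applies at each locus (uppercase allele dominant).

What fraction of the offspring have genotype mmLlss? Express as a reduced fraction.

MmLlss gametes: MLs×2, Mls×2, mLs×2, mls×2
mmLlSs gametes: mLS×2, mLs×2, mlS×2, mls×2
MmLlss×mmLlSs grid (8·8=64): MmLLSs=4 MmLLss=4 MmLlSs=8 MmLlss=8 MmllSs=4 Mmllss=4 mmLLSs=4 mmLLss=4 mmLlSs=8 mmLlss=8 mmllSs=4 mmllss=4
mmLlss hits 8/64; gcd=8; 8÷8/64÷8 = 1/8

P(mmLlss) = 1/8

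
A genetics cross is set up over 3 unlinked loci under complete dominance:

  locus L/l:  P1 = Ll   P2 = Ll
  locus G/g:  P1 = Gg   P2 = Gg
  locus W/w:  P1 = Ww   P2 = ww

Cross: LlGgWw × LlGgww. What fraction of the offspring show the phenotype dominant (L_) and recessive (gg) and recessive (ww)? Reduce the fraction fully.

P(L_ gg ww) = 3/32

LlGgWw gametes: LGW×1, LGw×1, LgW×1, Lgw×1, lGW×1, lGw×1, lgW×1, lgw×1
LlGgww gametes: LGw×2, Lgw×2, lGw×2, lgw×2
LlGgWw×LlGgww grid (8·8=64): LLGGWw=2 LLGGww=2 LLGgWw=4 LLGgww=4 LLggWw=2 LLggww=2 LlGGWw=4 LlGGww=4 LlGgWw=8 LlGgww=8 LlggWw=4 Llggww=4 llGGWw=2 llGGww=2 llGgWw=4 llGgww=4 llggWw=2 llggww=2
L_ gg ww hits 6/64; gcd=2; 6÷2/64÷2 = 3/32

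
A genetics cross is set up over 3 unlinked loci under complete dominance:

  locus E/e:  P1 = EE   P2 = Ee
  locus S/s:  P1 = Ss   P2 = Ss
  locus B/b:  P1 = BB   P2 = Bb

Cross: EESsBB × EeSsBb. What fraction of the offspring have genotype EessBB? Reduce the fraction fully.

EESsBB gametes: ESB×4, EsB×4
EeSsBb gametes: ESB×1, ESb×1, EsB×1, Esb×1, eSB×1, eSb×1, esB×1, esb×1
EESsBB×EeSsBb grid (8·8=64): EESSBB=4 EESSBb=4 EESsBB=8 EESsBb=8 EEssBB=4 EEssBb=4 EeSSBB=4 EeSSBb=4 EeSsBB=8 EeSsBb=8 EessBB=4 EessBb=4
EessBB hits 4/64; gcd=4; 4÷4/64÷4 = 1/16

P(EessBB) = 1/16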